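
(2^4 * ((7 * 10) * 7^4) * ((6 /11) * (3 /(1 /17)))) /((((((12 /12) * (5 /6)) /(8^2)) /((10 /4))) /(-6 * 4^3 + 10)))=-5371700060160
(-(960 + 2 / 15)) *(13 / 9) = -187226 / 135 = -1386.86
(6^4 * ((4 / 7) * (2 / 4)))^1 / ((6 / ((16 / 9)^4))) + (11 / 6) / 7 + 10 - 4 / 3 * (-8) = 637.38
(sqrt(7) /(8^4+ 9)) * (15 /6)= sqrt(7) /1642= 0.00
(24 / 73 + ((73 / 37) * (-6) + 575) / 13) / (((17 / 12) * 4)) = 4597935 / 596921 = 7.70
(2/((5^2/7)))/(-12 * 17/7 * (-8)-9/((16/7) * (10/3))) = 3136/1298985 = 0.00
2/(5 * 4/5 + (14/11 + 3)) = 22/91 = 0.24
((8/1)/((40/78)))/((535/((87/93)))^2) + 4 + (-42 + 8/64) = -416718746091/11002489000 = -37.87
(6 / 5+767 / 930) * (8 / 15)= 7532 / 6975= 1.08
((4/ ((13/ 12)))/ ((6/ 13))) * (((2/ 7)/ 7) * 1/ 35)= 16/ 1715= 0.01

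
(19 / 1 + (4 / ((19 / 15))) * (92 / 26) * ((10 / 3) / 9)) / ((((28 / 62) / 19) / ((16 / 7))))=12756376 / 5733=2225.08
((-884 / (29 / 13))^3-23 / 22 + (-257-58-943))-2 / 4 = -16695073191963 / 268279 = -62230264.73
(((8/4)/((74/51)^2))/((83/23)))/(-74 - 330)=-59823/91810616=-0.00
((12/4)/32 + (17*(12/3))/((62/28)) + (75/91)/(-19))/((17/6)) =10.86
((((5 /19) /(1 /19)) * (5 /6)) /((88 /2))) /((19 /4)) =25 /1254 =0.02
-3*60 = -180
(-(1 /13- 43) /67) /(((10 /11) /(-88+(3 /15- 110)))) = -3035241 /21775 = -139.39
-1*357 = -357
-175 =-175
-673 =-673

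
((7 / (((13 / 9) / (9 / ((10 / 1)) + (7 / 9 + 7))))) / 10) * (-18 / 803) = -4473 / 47450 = -0.09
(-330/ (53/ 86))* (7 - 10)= 85140/ 53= 1606.42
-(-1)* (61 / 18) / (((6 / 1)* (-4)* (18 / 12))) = -61 / 648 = -0.09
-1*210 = -210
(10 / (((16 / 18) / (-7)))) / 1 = -315 / 4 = -78.75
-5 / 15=-1 / 3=-0.33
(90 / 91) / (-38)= -45 / 1729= -0.03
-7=-7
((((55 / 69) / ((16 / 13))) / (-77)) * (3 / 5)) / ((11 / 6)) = -39 / 14168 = -0.00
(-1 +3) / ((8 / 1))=1 / 4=0.25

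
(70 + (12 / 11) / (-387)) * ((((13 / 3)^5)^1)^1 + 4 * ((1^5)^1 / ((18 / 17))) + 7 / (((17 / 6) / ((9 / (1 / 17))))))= 46093720190 / 344817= 133675.89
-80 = -80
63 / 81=0.78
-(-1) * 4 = 4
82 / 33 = 2.48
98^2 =9604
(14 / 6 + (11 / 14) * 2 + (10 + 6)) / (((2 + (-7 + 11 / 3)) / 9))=-134.36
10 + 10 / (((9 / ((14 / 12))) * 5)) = 277 / 27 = 10.26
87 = 87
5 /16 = 0.31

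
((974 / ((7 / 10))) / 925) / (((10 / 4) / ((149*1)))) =580504 / 6475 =89.65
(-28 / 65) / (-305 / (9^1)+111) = -126 / 22555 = -0.01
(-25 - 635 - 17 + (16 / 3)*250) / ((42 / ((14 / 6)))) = 1969 / 54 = 36.46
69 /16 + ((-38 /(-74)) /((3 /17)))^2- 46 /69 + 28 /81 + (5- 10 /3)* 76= 139.13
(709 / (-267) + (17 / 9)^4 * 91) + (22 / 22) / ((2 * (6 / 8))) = 675275282 / 583929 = 1156.43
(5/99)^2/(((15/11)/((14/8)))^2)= 49/11664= 0.00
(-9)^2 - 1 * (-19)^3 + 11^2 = 7061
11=11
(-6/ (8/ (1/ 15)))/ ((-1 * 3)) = 1/ 60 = 0.02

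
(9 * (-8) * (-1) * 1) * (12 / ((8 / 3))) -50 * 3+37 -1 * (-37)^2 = -1158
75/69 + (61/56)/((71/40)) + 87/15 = 428699/57155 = 7.50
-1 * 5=-5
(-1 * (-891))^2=793881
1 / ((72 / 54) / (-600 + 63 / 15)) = -8937 / 20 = -446.85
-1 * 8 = -8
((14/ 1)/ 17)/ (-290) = -7/ 2465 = -0.00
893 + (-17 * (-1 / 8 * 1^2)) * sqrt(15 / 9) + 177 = 1072.74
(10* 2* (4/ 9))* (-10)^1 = -800/ 9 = -88.89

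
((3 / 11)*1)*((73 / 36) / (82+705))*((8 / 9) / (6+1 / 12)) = 8 / 77913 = 0.00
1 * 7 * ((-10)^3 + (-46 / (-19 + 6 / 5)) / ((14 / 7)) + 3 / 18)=-3732547 / 534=-6989.79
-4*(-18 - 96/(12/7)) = 296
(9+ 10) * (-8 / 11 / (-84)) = 38 / 231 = 0.16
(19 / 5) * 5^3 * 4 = 1900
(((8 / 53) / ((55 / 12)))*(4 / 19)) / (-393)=-0.00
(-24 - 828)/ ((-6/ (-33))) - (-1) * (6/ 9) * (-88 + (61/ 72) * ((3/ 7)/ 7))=-8369531/ 1764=-4744.63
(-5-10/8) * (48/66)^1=-50/11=-4.55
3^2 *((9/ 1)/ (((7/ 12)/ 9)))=8748/ 7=1249.71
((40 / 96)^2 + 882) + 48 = 133945 / 144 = 930.17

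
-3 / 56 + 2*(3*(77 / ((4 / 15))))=97017 / 56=1732.45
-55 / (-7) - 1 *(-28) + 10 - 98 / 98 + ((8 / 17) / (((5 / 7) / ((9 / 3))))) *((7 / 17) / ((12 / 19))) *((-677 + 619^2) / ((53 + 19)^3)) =21792388937 / 471925440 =46.18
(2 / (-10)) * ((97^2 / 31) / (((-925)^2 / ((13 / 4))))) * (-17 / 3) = 2079389 / 1591462500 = 0.00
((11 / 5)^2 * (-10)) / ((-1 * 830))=121 / 2075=0.06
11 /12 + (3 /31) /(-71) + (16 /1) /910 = 11210921 /12017460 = 0.93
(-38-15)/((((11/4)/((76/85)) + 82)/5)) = -80560/25863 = -3.11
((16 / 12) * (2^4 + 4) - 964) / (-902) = 1406 / 1353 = 1.04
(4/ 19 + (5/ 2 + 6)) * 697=230707/ 38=6071.24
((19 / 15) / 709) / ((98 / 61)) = 1159 / 1042230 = 0.00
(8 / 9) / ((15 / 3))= 0.18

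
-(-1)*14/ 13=14/ 13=1.08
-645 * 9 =-5805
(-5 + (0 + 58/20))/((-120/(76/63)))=19/900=0.02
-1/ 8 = -0.12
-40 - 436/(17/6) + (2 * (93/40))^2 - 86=-1756167/6800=-258.26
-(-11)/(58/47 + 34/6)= 1551/973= 1.59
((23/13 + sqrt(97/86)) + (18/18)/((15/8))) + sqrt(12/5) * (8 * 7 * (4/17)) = sqrt(8342)/86 + 449/195 + 448 * sqrt(15)/85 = 23.78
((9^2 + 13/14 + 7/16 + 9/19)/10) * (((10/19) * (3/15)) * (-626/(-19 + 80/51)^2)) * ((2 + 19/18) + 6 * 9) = -16376574176937/159771293360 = -102.50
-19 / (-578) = 19 / 578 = 0.03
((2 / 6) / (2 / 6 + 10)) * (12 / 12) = 0.03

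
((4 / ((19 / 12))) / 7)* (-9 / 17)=-432 / 2261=-0.19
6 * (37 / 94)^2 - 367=-1617299 / 4418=-366.07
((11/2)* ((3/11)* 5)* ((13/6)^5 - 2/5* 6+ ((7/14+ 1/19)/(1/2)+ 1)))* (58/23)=1016598103/1132704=897.50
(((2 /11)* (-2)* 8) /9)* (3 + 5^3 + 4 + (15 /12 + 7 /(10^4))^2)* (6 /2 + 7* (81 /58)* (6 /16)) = -14389210267 /50000000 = -287.78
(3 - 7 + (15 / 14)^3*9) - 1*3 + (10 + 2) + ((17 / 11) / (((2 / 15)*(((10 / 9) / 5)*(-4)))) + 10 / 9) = 4.14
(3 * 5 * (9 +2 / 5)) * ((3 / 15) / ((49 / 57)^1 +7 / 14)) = 16074 / 775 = 20.74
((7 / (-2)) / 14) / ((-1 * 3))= 1 / 12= 0.08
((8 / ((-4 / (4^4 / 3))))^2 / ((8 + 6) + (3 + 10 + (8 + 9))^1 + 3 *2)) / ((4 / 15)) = 32768 / 15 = 2184.53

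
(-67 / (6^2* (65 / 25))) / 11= -335 / 5148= -0.07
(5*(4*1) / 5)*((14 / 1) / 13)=56 / 13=4.31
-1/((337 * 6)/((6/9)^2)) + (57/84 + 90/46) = 15439715/5859756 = 2.63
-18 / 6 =-3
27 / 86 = 0.31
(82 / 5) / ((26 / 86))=3526 / 65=54.25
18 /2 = 9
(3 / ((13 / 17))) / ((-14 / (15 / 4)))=-765 / 728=-1.05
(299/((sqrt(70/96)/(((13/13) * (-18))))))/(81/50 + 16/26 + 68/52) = -2798640 * sqrt(105)/16121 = -1778.89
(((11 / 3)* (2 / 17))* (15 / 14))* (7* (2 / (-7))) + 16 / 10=402 / 595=0.68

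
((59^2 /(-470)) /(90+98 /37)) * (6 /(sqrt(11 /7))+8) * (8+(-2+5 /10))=-1674361 /402790 -5023083 * sqrt(77) /17722760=-6.64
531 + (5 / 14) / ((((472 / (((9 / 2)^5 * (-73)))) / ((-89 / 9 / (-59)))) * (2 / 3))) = 12610007793 / 24951808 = 505.37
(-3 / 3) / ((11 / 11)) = -1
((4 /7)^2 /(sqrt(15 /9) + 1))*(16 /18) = -64 /147 + 64*sqrt(15) /441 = 0.13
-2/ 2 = -1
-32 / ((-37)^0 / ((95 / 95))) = -32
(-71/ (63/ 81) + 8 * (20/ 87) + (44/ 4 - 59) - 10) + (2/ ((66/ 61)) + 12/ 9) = -966430/ 6699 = -144.26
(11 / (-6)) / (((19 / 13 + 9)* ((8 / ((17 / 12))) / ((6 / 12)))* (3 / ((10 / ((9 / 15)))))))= -3575 / 41472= -0.09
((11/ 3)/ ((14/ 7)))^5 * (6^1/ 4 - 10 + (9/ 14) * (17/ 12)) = -68446675/ 435456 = -157.18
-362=-362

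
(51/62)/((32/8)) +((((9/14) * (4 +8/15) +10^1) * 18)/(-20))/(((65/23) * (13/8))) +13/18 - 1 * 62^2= -1269268198267/330057000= -3845.60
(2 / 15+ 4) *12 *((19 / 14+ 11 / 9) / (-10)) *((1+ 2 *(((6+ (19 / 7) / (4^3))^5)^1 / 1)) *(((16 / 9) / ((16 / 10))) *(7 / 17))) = -97638709963014935455 / 1035410985713664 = -94299.47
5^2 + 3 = 28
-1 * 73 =-73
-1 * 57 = -57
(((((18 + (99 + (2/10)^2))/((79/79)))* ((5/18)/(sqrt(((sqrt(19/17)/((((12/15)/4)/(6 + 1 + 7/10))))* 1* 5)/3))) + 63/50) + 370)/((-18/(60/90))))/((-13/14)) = 14.97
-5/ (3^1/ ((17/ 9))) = -85/ 27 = -3.15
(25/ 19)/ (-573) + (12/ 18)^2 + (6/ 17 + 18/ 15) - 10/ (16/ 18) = -102773377/ 11104740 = -9.25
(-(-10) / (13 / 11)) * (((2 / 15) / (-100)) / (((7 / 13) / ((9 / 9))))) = -11 / 525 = -0.02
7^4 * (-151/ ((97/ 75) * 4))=-27191325/ 388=-70080.73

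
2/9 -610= -5488/9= -609.78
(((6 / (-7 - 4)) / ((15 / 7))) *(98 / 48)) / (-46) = 343 / 30360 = 0.01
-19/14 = -1.36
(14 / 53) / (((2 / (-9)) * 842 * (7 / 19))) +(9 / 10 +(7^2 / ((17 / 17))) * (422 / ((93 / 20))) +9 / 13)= 600018935134 / 134882085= 4448.47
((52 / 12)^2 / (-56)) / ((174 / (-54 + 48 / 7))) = 9295 / 102312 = 0.09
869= 869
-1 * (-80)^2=-6400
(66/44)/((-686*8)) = -0.00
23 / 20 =1.15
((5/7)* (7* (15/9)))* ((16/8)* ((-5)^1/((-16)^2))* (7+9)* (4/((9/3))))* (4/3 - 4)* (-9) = -500/3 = -166.67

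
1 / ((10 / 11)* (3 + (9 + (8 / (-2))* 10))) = -11 / 280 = -0.04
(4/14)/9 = 0.03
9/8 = 1.12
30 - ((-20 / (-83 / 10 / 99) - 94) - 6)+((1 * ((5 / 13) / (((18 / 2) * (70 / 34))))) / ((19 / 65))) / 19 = -204907375 / 1887669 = -108.55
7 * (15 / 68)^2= 1575 / 4624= 0.34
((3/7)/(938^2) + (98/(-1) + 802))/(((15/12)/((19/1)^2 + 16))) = 326924691119/1539727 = 212326.40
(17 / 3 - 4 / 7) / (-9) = -107 / 189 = -0.57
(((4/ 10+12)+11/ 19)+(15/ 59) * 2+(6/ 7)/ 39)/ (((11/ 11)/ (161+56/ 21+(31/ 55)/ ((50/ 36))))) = 245447818477/ 110735625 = 2216.52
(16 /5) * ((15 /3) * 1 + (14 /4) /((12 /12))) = 27.20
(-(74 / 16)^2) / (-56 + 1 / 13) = 17797 / 46528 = 0.38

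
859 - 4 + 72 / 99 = 9413 / 11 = 855.73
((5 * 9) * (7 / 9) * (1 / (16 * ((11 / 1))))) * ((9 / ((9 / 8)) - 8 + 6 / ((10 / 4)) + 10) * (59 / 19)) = 12803 / 1672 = 7.66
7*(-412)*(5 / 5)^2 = -2884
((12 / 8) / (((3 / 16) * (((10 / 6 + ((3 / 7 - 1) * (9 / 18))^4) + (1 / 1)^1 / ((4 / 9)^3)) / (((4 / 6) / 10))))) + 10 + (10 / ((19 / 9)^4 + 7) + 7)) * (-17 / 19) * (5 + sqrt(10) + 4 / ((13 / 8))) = -76195381587957127 / 655434416840060 - 785519397813991 * sqrt(10) / 50418032064620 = -165.52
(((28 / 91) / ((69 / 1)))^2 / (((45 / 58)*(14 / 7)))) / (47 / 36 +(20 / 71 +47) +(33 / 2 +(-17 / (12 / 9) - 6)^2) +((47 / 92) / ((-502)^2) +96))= 16604039552 / 664223025578040045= 0.00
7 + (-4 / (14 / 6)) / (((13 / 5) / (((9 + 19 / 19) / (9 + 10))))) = 11503 / 1729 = 6.65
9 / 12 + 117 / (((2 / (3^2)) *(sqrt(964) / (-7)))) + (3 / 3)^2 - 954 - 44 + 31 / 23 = -91531 / 92 - 7371 *sqrt(241) / 964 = -1113.60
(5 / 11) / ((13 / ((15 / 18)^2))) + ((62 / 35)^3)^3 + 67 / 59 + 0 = 4139412411033074691689 / 23938831565085937500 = 172.92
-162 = -162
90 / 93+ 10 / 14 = 365 / 217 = 1.68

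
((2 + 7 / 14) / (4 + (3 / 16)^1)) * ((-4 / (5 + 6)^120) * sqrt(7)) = -160 * sqrt(7) / 6211507610794614152560880635110987672600395900305501529239600127864214528623913786819643055578752369646402404183703824106898467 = -0.00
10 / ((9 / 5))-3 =2.56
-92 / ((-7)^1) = 92 / 7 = 13.14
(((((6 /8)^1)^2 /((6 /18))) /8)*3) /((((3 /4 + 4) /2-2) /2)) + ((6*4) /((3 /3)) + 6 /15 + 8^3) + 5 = 21791 /40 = 544.78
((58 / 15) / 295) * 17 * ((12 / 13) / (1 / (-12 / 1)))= -47328 / 19175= -2.47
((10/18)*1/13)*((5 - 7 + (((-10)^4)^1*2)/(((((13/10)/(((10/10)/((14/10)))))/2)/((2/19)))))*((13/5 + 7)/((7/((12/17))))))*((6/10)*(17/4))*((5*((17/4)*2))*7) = 1630589136/22477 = 72544.79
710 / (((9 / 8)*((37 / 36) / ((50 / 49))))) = 626.59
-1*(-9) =9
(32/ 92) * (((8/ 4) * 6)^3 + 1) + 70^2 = 126532/ 23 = 5501.39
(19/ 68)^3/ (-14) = -6859/ 4402048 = -0.00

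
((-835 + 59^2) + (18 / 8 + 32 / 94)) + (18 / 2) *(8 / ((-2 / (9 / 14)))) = 3455089 / 1316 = 2625.45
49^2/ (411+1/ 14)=33614/ 5755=5.84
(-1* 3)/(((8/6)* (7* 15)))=-0.02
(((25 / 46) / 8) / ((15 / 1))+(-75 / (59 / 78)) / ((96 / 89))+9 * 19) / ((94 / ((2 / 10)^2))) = 1287769 / 38267400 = 0.03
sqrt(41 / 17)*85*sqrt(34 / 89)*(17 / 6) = 1445*sqrt(7298) / 534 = 231.17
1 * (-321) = -321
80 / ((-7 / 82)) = -6560 / 7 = -937.14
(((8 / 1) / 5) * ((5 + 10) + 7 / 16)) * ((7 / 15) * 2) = 1729 / 75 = 23.05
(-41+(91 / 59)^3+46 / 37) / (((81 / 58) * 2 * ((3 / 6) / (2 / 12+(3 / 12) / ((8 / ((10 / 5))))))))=-43739745929 / 7386250356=-5.92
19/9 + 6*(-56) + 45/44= -332.87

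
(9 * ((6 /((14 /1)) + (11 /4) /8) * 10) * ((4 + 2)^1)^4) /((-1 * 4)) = -630585 /28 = -22520.89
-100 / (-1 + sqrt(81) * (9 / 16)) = -320 / 13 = -24.62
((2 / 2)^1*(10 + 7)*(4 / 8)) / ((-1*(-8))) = 17 / 16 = 1.06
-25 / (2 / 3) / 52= -0.72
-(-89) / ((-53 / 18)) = -30.23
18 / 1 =18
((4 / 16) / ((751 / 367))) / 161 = 367 / 483644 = 0.00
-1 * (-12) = 12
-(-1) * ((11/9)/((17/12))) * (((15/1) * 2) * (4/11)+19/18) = 4738/459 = 10.32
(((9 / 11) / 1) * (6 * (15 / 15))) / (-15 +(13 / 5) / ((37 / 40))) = -1998 / 4961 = -0.40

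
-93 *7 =-651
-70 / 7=-10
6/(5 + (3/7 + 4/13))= 91/87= 1.05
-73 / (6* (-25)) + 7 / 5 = 283 / 150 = 1.89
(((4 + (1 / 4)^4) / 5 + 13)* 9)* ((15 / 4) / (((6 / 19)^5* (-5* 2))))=-8748057767 / 589824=-14831.64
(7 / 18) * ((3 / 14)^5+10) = 5378483 / 1382976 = 3.89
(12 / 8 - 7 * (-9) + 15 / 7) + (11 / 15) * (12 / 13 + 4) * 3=70501 / 910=77.47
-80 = -80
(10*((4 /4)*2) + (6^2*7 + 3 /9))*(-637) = -520429 /3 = -173476.33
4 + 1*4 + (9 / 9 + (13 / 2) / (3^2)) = 175 / 18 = 9.72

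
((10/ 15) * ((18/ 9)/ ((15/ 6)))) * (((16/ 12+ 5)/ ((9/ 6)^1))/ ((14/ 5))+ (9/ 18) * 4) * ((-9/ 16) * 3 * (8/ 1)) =-884/ 35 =-25.26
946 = 946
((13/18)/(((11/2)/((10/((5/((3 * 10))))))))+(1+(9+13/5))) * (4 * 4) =54064/165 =327.66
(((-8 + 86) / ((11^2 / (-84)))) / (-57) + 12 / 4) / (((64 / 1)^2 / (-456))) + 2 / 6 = -19777 / 185856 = -0.11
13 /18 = 0.72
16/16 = 1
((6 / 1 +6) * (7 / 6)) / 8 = 7 / 4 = 1.75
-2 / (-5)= 2 / 5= 0.40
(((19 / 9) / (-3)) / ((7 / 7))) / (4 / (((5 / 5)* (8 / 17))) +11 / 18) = -19 / 246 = -0.08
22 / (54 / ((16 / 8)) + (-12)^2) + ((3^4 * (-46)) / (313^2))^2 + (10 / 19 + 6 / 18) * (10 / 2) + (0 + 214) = 358494469224307 / 1641245168331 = 218.43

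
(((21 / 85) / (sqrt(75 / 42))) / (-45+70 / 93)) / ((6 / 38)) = -12369*sqrt(14) / 1748875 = -0.03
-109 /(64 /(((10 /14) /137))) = -545 /61376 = -0.01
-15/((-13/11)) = 165/13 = 12.69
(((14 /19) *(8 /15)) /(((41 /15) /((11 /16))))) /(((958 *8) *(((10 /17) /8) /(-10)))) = -1309 /746282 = -0.00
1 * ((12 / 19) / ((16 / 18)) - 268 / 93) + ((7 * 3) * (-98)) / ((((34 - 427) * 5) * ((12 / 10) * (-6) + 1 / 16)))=-612737257 / 264346734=-2.32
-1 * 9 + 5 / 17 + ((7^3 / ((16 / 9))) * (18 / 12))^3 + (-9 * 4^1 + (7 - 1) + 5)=13502742015813 / 557056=24239469.67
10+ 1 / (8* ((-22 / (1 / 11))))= 19359 / 1936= 10.00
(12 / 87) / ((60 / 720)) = 48 / 29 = 1.66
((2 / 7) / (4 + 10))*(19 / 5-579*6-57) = -17636 / 245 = -71.98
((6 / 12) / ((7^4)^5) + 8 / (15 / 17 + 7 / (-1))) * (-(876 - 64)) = 157350349138890865218 / 148185637409850859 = 1061.85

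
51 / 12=17 / 4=4.25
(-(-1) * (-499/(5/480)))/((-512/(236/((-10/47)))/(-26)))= 53965353/20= 2698267.65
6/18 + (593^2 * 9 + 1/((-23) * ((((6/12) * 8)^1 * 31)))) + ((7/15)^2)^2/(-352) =40211397929113087/12705660000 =3164841.33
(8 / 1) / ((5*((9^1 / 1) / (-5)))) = -8 / 9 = -0.89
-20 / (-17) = 20 / 17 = 1.18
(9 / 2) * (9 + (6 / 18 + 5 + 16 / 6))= 153 / 2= 76.50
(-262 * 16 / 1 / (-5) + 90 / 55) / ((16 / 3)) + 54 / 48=34899 / 220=158.63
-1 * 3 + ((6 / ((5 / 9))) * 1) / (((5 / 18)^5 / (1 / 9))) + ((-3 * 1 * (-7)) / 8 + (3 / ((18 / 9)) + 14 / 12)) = 272957167 / 375000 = 727.89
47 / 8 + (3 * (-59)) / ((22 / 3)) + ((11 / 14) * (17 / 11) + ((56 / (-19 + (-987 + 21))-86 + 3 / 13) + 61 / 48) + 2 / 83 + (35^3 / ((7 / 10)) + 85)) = 240534937682821 / 3928164240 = 61233.42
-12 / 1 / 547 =-12 / 547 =-0.02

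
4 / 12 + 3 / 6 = 5 / 6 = 0.83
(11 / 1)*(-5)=-55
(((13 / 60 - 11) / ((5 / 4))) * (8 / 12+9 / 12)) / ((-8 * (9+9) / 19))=208981 / 129600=1.61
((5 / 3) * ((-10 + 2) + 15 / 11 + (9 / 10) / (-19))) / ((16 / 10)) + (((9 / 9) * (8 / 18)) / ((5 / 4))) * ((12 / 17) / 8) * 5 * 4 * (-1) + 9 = 240523 / 170544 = 1.41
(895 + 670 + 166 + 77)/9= 1808/9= 200.89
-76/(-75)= 76/75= 1.01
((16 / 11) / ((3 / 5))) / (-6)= -40 / 99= -0.40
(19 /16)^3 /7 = 6859 /28672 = 0.24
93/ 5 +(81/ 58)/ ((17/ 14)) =48684/ 2465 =19.75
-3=-3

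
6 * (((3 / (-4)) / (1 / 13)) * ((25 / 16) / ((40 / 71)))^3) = -5234448375 / 4194304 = -1247.99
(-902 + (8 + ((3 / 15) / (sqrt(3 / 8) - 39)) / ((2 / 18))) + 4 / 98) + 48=-840485164 / 993475 - 6*sqrt(6) / 20275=-846.01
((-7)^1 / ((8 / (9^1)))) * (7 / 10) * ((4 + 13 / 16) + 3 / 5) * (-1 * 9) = 1718577 / 6400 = 268.53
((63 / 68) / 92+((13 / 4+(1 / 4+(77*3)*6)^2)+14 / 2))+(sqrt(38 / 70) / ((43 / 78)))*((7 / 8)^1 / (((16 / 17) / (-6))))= 6011075481 / 3128 - 1989*sqrt(665) / 6880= 1921691.87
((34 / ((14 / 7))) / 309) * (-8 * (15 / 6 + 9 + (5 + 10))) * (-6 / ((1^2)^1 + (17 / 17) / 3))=5406 / 103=52.49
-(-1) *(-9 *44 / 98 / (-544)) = 99 / 13328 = 0.01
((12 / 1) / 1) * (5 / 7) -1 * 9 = -3 / 7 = -0.43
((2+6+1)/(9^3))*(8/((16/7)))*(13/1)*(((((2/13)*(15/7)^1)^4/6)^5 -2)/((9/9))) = -1516449130501735744921060870527242650801/1349806368908158366726902395744029172691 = -1.12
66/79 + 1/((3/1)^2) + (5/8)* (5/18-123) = -861787/11376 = -75.75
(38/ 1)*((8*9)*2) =5472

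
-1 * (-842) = 842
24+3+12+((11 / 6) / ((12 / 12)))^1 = 245 / 6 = 40.83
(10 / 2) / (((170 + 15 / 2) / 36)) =72 / 71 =1.01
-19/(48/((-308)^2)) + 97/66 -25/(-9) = -7434125/198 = -37546.09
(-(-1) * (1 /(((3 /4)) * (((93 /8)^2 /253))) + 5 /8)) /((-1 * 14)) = -647879 /2906064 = -0.22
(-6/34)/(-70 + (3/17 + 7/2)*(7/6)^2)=216/79555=0.00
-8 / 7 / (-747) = 8 / 5229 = 0.00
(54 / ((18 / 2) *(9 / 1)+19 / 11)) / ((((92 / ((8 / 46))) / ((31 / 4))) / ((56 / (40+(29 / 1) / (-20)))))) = 24552 / 1767389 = 0.01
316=316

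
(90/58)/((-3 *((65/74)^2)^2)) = -89959728/103533625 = -0.87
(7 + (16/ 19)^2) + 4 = 4227/ 361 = 11.71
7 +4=11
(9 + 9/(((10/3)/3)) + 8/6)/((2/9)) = 1659/20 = 82.95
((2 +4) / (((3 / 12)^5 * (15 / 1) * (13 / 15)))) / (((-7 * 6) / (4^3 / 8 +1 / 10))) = -41472 / 455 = -91.15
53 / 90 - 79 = -7057 / 90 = -78.41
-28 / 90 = -14 / 45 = -0.31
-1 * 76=-76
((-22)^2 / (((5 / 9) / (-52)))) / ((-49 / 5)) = 4622.69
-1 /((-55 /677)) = 677 /55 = 12.31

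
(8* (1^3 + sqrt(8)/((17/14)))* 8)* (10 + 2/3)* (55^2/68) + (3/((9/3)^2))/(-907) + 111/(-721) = 337609322272/11117099 + 43366400* sqrt(2)/867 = 101105.90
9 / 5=1.80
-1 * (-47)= 47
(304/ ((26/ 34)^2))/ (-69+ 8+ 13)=-5491/ 507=-10.83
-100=-100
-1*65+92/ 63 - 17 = -5074/ 63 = -80.54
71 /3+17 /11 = 832 /33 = 25.21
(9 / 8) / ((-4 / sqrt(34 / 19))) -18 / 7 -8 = -74 / 7 -9 * sqrt(646) / 608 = -10.95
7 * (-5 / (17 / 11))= -385 / 17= -22.65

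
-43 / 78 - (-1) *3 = 191 / 78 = 2.45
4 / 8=1 / 2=0.50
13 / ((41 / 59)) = 767 / 41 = 18.71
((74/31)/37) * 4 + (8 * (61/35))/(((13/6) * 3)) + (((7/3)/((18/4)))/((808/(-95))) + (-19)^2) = 55902857483/153857340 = 363.34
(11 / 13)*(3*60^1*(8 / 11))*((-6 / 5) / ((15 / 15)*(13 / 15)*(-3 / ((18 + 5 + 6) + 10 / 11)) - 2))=2842560 / 44629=63.69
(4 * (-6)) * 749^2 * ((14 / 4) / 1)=-47124084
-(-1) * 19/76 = 1/4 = 0.25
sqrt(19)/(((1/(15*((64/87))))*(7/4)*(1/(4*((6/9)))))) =10240*sqrt(19)/609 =73.29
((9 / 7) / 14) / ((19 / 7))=0.03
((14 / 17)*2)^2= 784 / 289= 2.71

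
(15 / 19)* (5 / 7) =75 / 133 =0.56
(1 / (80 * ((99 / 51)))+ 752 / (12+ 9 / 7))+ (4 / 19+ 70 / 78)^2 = 866323926349 / 14978929680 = 57.84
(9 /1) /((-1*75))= -3 /25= -0.12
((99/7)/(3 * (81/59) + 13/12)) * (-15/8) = -262845/51562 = -5.10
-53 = -53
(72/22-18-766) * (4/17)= -34352/187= -183.70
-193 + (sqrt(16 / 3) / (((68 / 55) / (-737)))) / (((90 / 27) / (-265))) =-193 + 2148355* sqrt(3) / 34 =109249.94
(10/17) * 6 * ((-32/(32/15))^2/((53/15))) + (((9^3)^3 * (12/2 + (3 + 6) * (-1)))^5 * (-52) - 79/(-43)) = 4272831715462783456436098372948527482927913958136731/38743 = 110286547646356334213563700000000000000000000000.00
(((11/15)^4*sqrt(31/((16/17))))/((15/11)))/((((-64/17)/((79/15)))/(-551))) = 119176612643*sqrt(527)/2916000000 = 938.23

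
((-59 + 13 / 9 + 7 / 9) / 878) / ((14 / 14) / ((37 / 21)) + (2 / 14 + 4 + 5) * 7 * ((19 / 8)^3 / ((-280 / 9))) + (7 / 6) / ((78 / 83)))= 275285920 / 109614568061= 0.00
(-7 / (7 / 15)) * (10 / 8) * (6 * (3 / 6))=-56.25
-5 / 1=-5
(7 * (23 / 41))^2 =25921 / 1681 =15.42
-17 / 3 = -5.67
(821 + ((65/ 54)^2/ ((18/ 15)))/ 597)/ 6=8575458077/ 62670672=136.83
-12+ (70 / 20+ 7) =-3 / 2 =-1.50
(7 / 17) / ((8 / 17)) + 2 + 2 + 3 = 63 / 8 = 7.88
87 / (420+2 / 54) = 0.21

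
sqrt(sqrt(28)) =sqrt(2) * 7^(1 / 4) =2.30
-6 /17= -0.35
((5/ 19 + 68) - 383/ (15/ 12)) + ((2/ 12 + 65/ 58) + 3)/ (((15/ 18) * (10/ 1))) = -3273248/ 13775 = -237.62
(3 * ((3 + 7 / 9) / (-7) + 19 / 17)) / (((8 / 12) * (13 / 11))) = 2.20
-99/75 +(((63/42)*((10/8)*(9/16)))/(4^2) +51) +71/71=2598191/51200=50.75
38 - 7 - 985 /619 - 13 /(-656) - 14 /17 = 197462911 /6903088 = 28.61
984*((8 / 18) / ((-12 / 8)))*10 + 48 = -25808 / 9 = -2867.56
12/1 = 12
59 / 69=0.86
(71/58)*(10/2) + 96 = 5923/58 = 102.12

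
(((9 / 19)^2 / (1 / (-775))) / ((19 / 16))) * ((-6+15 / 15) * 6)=30132000 / 6859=4393.06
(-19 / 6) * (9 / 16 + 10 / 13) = -5263 / 1248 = -4.22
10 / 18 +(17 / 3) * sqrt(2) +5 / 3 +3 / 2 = 67 / 18 +17 * sqrt(2) / 3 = 11.74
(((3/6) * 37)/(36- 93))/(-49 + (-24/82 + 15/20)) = 3034/453777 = 0.01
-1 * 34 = -34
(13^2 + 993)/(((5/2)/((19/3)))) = 44156/15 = 2943.73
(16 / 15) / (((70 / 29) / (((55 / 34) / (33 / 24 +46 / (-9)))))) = -30624 / 160055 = -0.19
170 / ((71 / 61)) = 10370 / 71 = 146.06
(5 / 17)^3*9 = 1125 / 4913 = 0.23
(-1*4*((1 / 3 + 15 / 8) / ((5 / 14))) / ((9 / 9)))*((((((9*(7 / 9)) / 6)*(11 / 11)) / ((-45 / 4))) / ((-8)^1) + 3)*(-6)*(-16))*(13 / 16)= -7847021 / 1350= -5812.61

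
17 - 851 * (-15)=12782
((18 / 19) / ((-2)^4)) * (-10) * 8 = -90 / 19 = -4.74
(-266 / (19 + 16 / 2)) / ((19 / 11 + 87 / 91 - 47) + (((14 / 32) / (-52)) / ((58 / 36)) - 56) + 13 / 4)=247094848 / 2434665897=0.10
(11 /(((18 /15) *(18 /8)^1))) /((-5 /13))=-286 /27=-10.59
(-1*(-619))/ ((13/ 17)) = 10523/ 13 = 809.46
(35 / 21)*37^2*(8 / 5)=10952 / 3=3650.67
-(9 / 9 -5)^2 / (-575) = 16 / 575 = 0.03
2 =2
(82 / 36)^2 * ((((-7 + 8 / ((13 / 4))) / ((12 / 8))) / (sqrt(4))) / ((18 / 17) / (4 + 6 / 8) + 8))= -32034817 / 33561216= -0.95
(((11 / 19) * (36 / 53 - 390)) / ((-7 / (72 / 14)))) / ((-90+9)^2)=15928 / 631071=0.03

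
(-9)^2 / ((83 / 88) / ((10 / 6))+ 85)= 35640 / 37649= 0.95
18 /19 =0.95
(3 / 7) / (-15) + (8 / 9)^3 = 17191 / 25515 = 0.67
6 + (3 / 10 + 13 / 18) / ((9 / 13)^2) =29644 / 3645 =8.13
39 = 39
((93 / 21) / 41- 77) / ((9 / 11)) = -93.98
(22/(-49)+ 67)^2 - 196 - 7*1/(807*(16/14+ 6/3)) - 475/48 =480056725361/113672944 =4223.14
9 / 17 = 0.53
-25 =-25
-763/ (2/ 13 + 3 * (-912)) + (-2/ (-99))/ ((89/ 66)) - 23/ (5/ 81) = -17677322101/ 47480610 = -372.31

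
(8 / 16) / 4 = 1 / 8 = 0.12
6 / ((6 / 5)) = 5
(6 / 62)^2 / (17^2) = 9 / 277729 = 0.00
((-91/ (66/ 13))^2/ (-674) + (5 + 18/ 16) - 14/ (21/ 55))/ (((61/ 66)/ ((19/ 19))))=-22767028/ 678381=-33.56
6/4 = 3/2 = 1.50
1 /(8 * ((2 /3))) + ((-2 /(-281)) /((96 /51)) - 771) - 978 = -1748.81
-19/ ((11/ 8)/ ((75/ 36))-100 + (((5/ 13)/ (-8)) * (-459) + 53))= 49400/ 63109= 0.78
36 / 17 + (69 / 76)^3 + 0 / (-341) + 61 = 476605901 / 7462592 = 63.87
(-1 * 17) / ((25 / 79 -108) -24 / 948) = 1343 / 8509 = 0.16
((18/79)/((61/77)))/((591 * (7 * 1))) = 66/949343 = 0.00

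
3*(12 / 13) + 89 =1193 / 13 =91.77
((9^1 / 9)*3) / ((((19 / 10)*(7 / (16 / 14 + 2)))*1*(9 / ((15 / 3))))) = 1100 / 2793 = 0.39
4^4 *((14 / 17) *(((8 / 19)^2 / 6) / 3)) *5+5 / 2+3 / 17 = 1442539 / 110466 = 13.06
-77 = -77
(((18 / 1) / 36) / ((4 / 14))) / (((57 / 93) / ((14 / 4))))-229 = -33289 / 152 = -219.01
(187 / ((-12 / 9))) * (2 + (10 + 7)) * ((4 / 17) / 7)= -627 / 7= -89.57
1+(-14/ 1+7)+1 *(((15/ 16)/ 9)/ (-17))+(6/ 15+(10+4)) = 34247/ 4080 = 8.39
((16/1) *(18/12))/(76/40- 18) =-240/161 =-1.49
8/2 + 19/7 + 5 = 82/7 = 11.71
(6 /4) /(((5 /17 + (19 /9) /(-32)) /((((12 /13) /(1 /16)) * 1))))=1410048 /14521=97.10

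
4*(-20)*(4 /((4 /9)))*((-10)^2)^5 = -7200000000000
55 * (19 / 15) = 209 / 3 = 69.67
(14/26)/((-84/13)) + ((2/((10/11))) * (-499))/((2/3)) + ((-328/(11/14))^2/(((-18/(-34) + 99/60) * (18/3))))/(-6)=-62424392081/16138980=-3867.93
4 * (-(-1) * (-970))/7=-554.29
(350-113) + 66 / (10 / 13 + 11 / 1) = 12373 / 51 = 242.61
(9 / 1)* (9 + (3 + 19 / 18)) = 235 / 2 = 117.50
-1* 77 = -77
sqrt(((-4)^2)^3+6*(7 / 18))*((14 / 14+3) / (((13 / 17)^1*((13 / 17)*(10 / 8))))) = 350.32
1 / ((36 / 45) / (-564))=-705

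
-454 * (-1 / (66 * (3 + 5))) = 0.86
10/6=5/3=1.67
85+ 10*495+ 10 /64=161125 /32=5035.16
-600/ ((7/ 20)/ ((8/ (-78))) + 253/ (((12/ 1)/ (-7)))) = 144000/ 36239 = 3.97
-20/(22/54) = -540/11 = -49.09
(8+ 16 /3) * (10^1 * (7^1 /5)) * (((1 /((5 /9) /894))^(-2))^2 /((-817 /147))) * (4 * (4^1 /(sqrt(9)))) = -17150000 /642012437410962291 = -0.00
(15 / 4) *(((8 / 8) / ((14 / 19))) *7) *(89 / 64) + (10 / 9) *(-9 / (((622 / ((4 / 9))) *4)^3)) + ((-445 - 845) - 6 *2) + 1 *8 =-13972021453772677 / 11227386060288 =-1244.46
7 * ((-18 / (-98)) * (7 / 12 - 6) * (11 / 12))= -715 / 112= -6.38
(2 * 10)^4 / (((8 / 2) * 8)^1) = 5000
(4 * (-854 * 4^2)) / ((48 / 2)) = -6832 / 3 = -2277.33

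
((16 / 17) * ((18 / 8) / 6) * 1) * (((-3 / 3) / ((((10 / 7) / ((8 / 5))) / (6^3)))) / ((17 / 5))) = -36288 / 1445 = -25.11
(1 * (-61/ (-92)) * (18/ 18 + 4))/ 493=305/ 45356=0.01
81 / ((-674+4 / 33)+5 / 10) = -5346 / 44443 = -0.12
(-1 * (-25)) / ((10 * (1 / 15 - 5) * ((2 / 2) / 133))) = -9975 / 148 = -67.40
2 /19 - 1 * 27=-511 /19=-26.89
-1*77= -77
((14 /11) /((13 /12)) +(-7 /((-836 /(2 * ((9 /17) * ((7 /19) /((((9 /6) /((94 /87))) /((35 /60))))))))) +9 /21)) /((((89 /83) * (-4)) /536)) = -9539044672561 /47566309791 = -200.54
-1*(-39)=39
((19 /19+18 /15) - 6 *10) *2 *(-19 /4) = 5491 /10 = 549.10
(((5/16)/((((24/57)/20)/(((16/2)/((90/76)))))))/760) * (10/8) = 95/576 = 0.16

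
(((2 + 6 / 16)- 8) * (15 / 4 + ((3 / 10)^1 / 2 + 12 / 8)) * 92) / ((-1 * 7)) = 5589 / 14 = 399.21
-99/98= -1.01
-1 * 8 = -8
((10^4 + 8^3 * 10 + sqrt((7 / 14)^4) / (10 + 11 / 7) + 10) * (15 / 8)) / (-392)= -72.37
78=78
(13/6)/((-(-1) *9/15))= 65/18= 3.61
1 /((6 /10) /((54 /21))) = 30 /7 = 4.29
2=2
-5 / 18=-0.28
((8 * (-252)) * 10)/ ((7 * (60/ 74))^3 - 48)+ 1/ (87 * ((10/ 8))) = -18507467924/ 123787515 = -149.51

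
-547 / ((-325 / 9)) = 4923 / 325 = 15.15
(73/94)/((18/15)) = 365/564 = 0.65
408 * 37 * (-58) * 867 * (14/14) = -759117456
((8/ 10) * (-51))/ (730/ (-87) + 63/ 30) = 35496/ 5473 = 6.49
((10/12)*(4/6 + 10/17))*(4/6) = 320/459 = 0.70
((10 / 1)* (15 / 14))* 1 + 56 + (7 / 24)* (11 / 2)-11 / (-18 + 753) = 803249 / 11760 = 68.30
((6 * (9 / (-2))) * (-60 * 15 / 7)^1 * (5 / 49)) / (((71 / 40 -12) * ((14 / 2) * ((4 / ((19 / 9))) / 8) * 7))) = -20520000 / 6874063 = -2.99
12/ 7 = 1.71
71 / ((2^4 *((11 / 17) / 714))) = 430899 / 88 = 4896.58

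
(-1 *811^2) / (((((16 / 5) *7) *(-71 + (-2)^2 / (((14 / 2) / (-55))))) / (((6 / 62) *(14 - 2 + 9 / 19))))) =779399385 / 2252336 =346.04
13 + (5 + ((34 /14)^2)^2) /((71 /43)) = 37.10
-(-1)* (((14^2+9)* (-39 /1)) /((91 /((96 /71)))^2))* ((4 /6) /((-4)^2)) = -236160 /3211117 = -0.07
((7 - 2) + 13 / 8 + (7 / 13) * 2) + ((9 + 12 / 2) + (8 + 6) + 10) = 4857 / 104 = 46.70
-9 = -9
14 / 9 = 1.56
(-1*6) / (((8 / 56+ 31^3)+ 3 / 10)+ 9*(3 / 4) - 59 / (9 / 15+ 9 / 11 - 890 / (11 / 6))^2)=-74416742820 / 369580739268481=-0.00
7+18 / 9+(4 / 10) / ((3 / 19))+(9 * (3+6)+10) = 1538 / 15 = 102.53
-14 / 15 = -0.93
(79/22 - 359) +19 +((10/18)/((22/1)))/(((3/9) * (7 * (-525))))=-8159603/24255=-336.41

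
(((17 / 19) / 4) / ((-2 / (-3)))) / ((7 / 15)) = 765 / 1064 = 0.72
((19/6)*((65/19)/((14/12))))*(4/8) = 65/14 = 4.64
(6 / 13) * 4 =24 / 13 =1.85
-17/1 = -17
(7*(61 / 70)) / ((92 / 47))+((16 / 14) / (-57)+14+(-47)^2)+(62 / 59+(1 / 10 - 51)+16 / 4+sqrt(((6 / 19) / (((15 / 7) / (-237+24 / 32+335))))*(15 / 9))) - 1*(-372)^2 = -2949862743221 / 21657720+sqrt(315210) / 114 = -136198.83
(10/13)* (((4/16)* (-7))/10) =-7/52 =-0.13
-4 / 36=-1 / 9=-0.11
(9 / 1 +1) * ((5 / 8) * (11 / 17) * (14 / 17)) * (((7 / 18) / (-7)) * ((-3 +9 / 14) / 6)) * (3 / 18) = 3025 / 249696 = 0.01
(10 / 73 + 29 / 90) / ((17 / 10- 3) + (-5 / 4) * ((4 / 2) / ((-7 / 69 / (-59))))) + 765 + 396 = 77701020763 / 66925962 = 1161.00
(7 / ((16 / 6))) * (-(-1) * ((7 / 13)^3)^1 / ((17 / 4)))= 7203 / 74698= 0.10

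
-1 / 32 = -0.03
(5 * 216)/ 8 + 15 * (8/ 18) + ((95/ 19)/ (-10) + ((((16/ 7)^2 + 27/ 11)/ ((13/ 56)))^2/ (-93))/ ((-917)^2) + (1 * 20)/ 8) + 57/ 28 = 45668460664532767/ 313436642226708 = 145.70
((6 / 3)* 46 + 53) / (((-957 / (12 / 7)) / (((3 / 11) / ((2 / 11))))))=-30 / 77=-0.39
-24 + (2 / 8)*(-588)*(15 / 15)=-171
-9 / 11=-0.82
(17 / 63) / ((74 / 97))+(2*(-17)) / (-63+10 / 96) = 12586715 / 14074578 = 0.89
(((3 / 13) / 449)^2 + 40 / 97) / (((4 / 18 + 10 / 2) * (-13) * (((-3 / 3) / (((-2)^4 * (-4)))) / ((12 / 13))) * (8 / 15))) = -17662194283680 / 26250385367999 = -0.67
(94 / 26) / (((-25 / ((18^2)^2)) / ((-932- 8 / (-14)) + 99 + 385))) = 15452887104 / 2275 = 6792477.85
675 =675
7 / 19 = 0.37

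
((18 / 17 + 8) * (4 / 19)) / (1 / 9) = 5544 / 323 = 17.16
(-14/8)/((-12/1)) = 7/48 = 0.15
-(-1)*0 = 0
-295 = -295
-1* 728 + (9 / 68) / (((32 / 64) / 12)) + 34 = -11744 / 17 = -690.82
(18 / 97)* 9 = 162 / 97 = 1.67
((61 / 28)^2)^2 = 13845841 / 614656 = 22.53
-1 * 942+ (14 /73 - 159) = -80359 /73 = -1100.81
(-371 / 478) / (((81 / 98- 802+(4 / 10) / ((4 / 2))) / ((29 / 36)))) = 2635955 / 3376872108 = 0.00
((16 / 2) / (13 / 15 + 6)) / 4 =30 / 103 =0.29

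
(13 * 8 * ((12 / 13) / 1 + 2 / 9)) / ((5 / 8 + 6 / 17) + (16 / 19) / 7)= 19390336 / 178785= 108.46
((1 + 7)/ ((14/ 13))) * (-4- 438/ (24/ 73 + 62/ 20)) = -17147104/ 17521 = -978.66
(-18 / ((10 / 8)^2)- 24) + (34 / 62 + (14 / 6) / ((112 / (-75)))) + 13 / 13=-440623 / 12400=-35.53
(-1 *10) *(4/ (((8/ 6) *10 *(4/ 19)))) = -57/ 4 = -14.25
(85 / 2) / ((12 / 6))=85 / 4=21.25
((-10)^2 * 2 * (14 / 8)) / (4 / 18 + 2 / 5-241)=-1.46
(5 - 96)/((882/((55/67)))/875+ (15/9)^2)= -22.72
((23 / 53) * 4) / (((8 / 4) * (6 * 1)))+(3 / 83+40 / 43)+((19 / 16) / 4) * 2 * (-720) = -483926749 / 1134942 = -426.39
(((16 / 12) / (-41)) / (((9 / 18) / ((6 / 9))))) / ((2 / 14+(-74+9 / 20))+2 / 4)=2240 / 3766383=0.00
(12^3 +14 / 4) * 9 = 31167 / 2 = 15583.50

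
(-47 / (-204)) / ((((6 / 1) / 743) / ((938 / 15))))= 16377949 / 9180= 1784.09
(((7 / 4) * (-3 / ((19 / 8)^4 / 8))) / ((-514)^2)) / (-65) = 43008 / 559492162385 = 0.00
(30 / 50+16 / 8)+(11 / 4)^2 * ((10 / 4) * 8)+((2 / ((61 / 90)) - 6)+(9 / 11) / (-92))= 11635859 / 77165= 150.79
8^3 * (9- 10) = -512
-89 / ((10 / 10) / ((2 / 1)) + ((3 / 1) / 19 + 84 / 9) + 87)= -10146 / 11057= -0.92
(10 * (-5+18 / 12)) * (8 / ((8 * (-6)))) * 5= 175 / 6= 29.17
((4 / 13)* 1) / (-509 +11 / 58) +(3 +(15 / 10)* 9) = 12659755 / 767286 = 16.50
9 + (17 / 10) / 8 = 737 / 80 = 9.21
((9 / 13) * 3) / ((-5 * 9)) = -0.05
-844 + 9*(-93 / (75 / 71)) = -40909 / 25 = -1636.36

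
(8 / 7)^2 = 64 / 49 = 1.31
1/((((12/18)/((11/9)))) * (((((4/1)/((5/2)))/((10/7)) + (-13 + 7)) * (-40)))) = 0.01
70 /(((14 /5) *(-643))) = -25 /643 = -0.04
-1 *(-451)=451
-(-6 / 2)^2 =-9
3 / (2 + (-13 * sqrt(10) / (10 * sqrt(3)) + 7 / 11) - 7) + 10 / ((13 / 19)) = 4719 * sqrt(30) / 48671 + 8629730 / 632723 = 14.17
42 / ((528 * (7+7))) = 1 / 176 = 0.01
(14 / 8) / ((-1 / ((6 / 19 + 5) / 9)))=-707 / 684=-1.03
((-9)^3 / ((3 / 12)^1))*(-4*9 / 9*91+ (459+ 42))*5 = -1997460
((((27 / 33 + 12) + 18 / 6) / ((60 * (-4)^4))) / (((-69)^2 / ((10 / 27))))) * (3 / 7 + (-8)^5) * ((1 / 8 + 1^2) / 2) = -6651817 / 4504743936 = -0.00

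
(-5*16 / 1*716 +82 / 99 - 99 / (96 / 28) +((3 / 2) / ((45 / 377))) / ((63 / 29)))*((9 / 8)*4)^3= -128661915051 / 24640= -5221668.63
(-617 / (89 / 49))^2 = 914034289 / 7921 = 115393.80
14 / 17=0.82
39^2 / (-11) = -1521 / 11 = -138.27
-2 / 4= -1 / 2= -0.50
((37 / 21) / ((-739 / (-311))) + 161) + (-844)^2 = 11057252450 / 15519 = 712497.74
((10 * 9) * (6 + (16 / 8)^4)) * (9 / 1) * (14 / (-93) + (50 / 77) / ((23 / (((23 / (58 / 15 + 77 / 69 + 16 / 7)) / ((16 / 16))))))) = -197804160 / 181381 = -1090.55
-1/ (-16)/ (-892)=-1/ 14272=-0.00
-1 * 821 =-821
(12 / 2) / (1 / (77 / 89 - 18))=-9150 / 89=-102.81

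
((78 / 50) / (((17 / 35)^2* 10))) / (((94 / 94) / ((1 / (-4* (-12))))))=637 / 46240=0.01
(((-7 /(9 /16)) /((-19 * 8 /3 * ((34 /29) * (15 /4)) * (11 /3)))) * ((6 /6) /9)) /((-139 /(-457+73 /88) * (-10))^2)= 36347385683 /199352377752000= 0.00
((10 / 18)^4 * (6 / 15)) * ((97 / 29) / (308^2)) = 12125 / 9024839208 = 0.00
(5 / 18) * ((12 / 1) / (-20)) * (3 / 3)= -1 / 6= -0.17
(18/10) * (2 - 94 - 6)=-882/5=-176.40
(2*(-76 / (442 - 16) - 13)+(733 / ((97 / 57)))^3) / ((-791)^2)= 15535167892335011 / 121631979081669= 127.72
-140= -140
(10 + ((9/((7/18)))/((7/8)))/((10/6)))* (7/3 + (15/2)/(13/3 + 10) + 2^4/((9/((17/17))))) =11367203/94815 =119.89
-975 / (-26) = 75 / 2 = 37.50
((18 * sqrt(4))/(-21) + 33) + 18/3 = 261/7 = 37.29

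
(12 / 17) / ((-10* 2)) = -3 / 85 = -0.04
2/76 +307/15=11681/570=20.49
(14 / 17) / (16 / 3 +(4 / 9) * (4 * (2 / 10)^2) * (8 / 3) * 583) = 4725 / 664904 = 0.01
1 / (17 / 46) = 46 / 17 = 2.71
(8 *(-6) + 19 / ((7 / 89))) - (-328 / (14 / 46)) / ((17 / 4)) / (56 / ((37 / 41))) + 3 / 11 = 1813638 / 9163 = 197.93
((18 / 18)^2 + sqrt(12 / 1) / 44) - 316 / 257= -59 / 257 + sqrt(3) / 22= -0.15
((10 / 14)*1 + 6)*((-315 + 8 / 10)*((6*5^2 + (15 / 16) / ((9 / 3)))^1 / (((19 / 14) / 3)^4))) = -986729831451 / 130321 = -7571533.61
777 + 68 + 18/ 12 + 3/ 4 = 3389/ 4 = 847.25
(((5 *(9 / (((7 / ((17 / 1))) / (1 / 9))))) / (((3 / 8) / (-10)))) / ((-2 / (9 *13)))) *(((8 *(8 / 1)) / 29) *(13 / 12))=9193600 / 203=45288.67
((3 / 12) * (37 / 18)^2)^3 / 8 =0.15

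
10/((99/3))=10/33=0.30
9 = 9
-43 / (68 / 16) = -172 / 17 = -10.12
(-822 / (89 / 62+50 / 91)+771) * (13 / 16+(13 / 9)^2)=5005206895 / 4837968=1034.57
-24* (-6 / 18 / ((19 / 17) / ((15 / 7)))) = 2040 / 133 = 15.34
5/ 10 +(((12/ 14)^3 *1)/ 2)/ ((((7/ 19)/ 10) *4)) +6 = 41473/ 4802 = 8.64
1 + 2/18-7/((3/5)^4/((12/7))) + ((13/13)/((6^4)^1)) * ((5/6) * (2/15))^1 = -1067039/11664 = -91.48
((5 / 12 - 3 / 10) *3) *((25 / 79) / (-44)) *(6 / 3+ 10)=-105 / 3476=-0.03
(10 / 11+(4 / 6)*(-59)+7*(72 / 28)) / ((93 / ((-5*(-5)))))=-16850 / 3069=-5.49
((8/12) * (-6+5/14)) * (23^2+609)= -4281.05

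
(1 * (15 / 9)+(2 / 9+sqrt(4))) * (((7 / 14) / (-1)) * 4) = -70 / 9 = -7.78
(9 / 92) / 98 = 9 / 9016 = 0.00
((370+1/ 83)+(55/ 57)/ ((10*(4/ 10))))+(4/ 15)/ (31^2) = 11222362999/ 30309940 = 370.25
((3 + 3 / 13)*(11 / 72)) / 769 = 77 / 119964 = 0.00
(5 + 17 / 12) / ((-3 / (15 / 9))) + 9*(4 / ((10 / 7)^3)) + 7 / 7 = 132073 / 13500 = 9.78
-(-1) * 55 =55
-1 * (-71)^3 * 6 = 2147466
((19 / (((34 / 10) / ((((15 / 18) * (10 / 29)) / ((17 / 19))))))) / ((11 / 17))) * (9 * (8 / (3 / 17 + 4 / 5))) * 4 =21660000 / 26477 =818.07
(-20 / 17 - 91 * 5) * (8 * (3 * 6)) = -1116720 / 17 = -65689.41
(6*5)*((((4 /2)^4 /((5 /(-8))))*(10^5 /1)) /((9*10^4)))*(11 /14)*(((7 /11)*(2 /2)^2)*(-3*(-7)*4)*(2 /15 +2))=-229376 /3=-76458.67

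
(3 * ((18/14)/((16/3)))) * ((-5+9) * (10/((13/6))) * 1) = 1215/91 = 13.35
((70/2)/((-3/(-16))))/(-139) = -560/417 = -1.34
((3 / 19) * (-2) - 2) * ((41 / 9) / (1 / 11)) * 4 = -79376 / 171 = -464.19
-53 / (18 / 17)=-901 / 18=-50.06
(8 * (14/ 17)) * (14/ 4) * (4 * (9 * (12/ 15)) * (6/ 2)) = 169344/ 85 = 1992.28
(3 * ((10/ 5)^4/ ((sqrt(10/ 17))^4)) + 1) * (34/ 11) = 118762/ 275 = 431.86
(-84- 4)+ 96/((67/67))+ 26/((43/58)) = 1852/43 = 43.07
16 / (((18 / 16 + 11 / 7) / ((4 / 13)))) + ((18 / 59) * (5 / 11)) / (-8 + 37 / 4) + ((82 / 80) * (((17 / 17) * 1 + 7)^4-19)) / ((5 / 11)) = 2343007764949 / 254797400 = 9195.57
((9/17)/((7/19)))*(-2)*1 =-2.87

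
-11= -11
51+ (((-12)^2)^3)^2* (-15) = -133741506723789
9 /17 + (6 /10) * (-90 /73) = -0.21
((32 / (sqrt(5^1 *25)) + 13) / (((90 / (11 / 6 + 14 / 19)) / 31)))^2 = 4290046228 *sqrt(5) / 164480625 + 203034687829 / 1462050000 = 197.19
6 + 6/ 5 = 36/ 5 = 7.20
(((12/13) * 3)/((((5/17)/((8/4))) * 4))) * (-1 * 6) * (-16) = 29376/65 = 451.94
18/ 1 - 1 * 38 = -20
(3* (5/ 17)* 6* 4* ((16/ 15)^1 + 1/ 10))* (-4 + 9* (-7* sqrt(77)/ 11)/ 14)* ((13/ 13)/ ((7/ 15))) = -3600/ 17- 4050* sqrt(77)/ 187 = -401.81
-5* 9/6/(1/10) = -75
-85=-85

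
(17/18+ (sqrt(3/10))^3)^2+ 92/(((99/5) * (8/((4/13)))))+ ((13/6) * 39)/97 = 17 * sqrt(30)/300+ 2212069127/1123551000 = 2.28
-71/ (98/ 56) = -284/ 7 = -40.57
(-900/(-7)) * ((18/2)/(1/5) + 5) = 45000/7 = 6428.57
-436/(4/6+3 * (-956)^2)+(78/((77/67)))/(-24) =-325670405/115155964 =-2.83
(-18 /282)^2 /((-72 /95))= -95 /17672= -0.01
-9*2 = -18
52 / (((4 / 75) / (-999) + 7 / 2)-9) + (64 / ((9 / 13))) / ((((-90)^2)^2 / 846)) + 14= 15366454282754 / 3379665414375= 4.55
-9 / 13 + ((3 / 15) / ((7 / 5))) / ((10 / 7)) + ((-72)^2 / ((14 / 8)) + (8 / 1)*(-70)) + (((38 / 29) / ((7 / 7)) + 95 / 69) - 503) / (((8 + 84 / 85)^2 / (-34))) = 347056497292567 / 132857235420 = 2612.25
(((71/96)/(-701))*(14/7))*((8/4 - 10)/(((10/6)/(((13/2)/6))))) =923/84120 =0.01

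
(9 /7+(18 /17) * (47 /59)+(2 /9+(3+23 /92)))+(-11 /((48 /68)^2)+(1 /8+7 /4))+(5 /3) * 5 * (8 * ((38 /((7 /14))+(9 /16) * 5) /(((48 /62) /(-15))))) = -17156079593 /168504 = -101814.08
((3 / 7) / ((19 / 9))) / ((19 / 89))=2403 / 2527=0.95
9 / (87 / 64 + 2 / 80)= 2880 / 443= 6.50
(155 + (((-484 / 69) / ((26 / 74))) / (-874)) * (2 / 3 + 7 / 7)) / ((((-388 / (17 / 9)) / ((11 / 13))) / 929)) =-31673117425565 / 53384197932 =-593.31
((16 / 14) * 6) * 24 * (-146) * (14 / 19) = -336384 / 19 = -17704.42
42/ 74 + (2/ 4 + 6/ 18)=311/ 222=1.40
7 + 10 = 17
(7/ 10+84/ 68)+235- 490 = -43021/ 170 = -253.06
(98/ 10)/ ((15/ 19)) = 12.41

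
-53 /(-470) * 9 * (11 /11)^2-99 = -46053 /470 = -97.99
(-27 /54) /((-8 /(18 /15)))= 3 /40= 0.08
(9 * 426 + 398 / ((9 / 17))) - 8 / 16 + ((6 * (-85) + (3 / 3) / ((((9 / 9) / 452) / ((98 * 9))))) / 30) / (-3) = 14521 / 90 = 161.34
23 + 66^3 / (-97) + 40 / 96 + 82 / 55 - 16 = -189177097 / 64020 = -2954.97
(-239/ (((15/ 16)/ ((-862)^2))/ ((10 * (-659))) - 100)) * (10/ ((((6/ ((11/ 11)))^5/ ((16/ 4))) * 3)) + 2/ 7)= 5492928201993184/ 7996049848296909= 0.69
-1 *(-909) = 909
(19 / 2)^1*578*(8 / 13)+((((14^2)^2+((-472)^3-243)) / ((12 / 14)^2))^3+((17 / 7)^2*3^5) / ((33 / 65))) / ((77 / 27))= -1026972244159401002645112.00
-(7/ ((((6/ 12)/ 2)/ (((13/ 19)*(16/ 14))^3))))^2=-179.23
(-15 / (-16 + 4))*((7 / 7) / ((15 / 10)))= 5 / 6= 0.83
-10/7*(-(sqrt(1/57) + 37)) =10*sqrt(57)/399 + 370/7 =53.05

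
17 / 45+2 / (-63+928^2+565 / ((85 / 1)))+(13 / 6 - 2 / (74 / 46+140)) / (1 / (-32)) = -14698064346506 / 214558995105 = -68.50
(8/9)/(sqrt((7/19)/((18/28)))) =4 * sqrt(38)/21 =1.17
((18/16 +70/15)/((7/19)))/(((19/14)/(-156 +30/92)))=-1803.22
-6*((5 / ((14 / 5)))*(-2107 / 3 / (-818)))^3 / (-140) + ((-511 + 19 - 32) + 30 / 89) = -3672282739483673 / 7014753424512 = -523.51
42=42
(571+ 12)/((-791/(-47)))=27401/791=34.64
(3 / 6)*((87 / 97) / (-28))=-87 / 5432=-0.02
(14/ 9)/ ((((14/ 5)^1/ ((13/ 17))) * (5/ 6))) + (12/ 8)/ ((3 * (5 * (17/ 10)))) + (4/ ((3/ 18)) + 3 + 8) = 1814/ 51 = 35.57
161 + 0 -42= 119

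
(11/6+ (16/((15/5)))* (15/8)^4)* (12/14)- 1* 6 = 46657/896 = 52.07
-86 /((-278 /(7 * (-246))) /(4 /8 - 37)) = 2702679 /139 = 19443.73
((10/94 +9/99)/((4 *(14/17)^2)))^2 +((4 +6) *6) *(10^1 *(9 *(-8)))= -1774340288669079/41072696896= -43199.99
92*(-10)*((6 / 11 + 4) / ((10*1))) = -4600 / 11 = -418.18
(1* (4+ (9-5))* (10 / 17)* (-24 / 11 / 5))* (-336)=129024 / 187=689.97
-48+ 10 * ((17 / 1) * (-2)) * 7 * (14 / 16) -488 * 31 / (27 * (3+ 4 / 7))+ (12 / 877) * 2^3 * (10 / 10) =-2708017459 / 1183950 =-2287.27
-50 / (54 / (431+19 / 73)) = -29150 / 73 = -399.32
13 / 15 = 0.87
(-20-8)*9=-252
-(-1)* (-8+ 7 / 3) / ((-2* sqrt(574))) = 17* sqrt(574) / 3444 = 0.12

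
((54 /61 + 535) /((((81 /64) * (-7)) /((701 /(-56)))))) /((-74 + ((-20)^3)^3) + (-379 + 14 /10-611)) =-916599560 /619799041286325117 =-0.00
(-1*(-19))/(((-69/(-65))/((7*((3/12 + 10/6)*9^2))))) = 77805/4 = 19451.25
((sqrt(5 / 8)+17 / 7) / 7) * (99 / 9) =5.06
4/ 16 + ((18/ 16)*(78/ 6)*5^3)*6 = 10969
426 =426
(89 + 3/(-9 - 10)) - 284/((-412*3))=522941/5871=89.07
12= 12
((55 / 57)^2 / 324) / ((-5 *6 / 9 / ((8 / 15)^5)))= -495616 / 13322930625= -0.00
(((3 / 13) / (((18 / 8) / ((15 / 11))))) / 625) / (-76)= -1 / 339625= -0.00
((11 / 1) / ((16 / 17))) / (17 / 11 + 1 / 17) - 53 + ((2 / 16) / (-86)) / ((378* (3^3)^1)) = -16049841683 / 351086400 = -45.71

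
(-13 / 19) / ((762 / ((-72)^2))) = -11232 / 2413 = -4.65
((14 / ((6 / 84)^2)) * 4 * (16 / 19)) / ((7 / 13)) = 326144 / 19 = 17165.47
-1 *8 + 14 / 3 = -10 / 3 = -3.33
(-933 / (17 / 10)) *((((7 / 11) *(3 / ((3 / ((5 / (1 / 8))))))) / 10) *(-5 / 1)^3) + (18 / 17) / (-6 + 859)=174625.67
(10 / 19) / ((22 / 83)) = 415 / 209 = 1.99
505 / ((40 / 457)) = 46157 / 8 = 5769.62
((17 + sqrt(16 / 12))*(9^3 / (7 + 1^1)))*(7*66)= 56133*sqrt(3) / 2 + 2862783 / 4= 764308.35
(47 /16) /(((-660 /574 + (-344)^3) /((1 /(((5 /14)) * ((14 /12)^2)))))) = -17343 /116830769380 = -0.00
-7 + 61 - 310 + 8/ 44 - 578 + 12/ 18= -27494/ 33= -833.15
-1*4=-4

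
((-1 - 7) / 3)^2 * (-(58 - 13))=-320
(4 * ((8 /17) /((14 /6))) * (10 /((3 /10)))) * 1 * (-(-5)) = 16000 /119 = 134.45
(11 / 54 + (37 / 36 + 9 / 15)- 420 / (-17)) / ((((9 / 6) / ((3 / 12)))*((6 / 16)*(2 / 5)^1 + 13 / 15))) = 243613 / 55998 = 4.35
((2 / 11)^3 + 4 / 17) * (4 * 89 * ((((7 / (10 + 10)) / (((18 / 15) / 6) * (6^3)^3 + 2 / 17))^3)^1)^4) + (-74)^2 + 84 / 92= 8120589785345525045257216041943436652057309117313701999212749060543670016253027873463810437582465967419 / 1482694671410800086060189165308123768524939546223397391277959088287629578498040320138011235181395968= 5476.91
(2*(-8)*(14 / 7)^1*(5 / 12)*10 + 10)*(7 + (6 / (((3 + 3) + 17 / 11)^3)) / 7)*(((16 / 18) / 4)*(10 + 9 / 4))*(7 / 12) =-254051601685 / 185258988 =-1371.33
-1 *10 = -10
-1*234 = -234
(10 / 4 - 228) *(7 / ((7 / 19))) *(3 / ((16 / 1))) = -25707 / 32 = -803.34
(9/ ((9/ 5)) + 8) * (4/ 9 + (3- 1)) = 286/ 9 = 31.78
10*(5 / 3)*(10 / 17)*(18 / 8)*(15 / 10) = 33.09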